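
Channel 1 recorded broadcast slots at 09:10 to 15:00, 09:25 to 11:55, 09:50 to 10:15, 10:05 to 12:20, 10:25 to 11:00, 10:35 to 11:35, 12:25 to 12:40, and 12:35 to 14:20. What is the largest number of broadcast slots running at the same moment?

5

Walk the sorted start/end points keeping a running depth.
The depth first hits 5 at 10:35.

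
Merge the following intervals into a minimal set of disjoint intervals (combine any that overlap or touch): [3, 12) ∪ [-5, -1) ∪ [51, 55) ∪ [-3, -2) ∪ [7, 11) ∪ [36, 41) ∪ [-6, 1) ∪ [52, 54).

Sort by start: [-6, 1), [-5, -1), [-3, -2), [3, 12), [7, 11), [36, 41), [51, 55), [52, 54).
[-5, -1) overlaps/touches [-6, 1) → extend to [-6, 1).
[-3, -2) overlaps/touches [-6, 1) → extend to [-6, 1).
[3, 12) is disjoint → start new block.
[7, 11) overlaps/touches [3, 12) → extend to [3, 12).
[36, 41) is disjoint → start new block.
[51, 55) is disjoint → start new block.
[52, 54) overlaps/touches [51, 55) → extend to [51, 55).

[-6, 1) ∪ [3, 12) ∪ [36, 41) ∪ [51, 55)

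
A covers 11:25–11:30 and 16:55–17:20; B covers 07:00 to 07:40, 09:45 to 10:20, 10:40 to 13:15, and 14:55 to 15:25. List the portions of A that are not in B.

16:55–17:20

11:25–11:30 lies entirely inside B → drops out.
16:55–17:20 is untouched.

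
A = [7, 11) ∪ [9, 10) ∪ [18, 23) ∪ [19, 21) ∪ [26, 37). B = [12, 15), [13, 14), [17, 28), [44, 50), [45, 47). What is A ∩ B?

[18, 23) ∪ [26, 28)

First set merges to [7, 11), [18, 23), [26, 37).
Second set merges to [12, 15), [17, 28), [44, 50).
[7, 11) meets no B interval.
[18, 23) ∩ B → [18, 23).
[26, 37) ∩ B → [26, 28).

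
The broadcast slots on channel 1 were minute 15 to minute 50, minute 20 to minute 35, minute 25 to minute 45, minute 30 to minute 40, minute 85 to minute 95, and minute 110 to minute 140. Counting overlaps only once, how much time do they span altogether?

Merged: minute 15 to minute 50, minute 85 to minute 95, minute 110 to minute 140.
Lengths: 35 minutes + 10 minutes + 30 minutes = 75 minutes.

75 minutes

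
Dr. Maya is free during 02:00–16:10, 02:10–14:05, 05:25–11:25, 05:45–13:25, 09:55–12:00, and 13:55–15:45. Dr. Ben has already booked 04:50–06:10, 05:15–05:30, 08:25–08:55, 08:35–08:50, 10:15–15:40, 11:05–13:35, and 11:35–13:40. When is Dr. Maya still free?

Merge the first list: 02:00–16:10.
Merge the second list: 04:50–06:10, 08:25–08:55, 10:15–15:40.
02:00–16:10 with B removed leaves 02:00–04:50, 06:10–08:25, 08:55–10:15, 15:40–16:10.

02:00–04:50, 06:10–08:25, 08:55–10:15, 15:40–16:10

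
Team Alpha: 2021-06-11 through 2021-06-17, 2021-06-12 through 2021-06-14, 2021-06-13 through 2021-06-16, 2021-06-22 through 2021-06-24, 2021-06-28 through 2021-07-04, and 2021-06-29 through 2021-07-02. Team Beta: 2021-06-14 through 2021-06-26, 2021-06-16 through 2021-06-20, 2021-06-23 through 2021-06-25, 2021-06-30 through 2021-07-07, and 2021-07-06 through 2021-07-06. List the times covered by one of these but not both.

2021-06-11 through 2021-06-13, 2021-06-18 through 2021-06-21, 2021-06-25 through 2021-06-26, 2021-06-28 through 2021-06-29, 2021-07-05 through 2021-07-07

First set merges to 2021-06-11 through 2021-06-17, 2021-06-22 through 2021-06-24, 2021-06-28 through 2021-07-04.
Second set merges to 2021-06-14 through 2021-06-26, 2021-06-30 through 2021-07-07.
Only in the first: 2021-06-11 through 2021-06-13, 2021-06-28 through 2021-06-29.
Only in the second: 2021-06-18 through 2021-06-21, 2021-06-25 through 2021-06-26, 2021-07-05 through 2021-07-07.
Together these are the periods covered by exactly one.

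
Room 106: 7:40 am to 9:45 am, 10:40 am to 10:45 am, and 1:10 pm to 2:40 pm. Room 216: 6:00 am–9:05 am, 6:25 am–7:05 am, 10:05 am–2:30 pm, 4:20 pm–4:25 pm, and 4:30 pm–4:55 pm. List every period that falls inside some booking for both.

Second set merges to 6:00 am–9:05 am, 10:05 am–2:30 pm, 4:20 pm–4:25 pm, 4:30 pm–4:55 pm.
7:40 am–9:45 am overlaps B on 7:40 am–9:05 am.
10:40 am–10:45 am overlaps B on 10:40 am–10:45 am.
1:10 pm–2:40 pm overlaps B on 1:10 pm–2:30 pm.

7:40 am–9:05 am, 10:40 am–10:45 am, 1:10 pm–2:30 pm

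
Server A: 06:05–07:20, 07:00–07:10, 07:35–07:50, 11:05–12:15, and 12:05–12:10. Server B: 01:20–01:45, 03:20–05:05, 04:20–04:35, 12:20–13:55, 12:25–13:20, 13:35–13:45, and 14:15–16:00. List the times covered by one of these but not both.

A, merged: 06:05-07:20, 07:35-07:50, 11:05-12:15.
B, merged: 01:20-01:45, 03:20-05:05, 12:20-13:55, 14:15-16:00.
Only in the first: 06:05-07:20, 07:35-07:50, 11:05-12:15.
Only in the second: 01:20-01:45, 03:20-05:05, 12:20-13:55, 14:15-16:00.
Together these are the periods covered by exactly one.

01:20-01:45, 03:20-05:05, 06:05-07:20, 07:35-07:50, 11:05-12:15, 12:20-13:55, 14:15-16:00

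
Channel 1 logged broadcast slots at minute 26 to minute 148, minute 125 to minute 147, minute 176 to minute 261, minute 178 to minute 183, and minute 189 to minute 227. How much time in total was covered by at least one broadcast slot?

Merged: minute 26 to minute 148, minute 176 to minute 261.
Lengths: 122 minutes + 85 minutes = 207 minutes.

207 minutes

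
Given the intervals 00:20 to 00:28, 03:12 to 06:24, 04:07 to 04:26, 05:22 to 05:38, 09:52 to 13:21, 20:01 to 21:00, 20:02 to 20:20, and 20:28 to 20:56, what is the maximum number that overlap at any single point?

2

Walk the sorted start/end points keeping a running depth.
The depth first hits 2 at 04:07.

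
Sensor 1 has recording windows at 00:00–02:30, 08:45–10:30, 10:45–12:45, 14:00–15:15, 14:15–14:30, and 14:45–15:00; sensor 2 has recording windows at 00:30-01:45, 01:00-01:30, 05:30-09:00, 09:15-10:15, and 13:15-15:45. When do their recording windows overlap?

First set merges to 00:00–02:30, 08:45–10:30, 10:45–12:45, 14:00–15:15.
Second set merges to 00:30–01:45, 05:30–09:00, 09:15–10:15, 13:15–15:45.
00:00–02:30 overlaps B on 00:30–01:45.
08:45–10:30 overlaps B on 08:45–09:00, 09:15–10:15.
10:45–12:45 falls entirely outside B.
14:00–15:15 overlaps B on 14:00–15:15.

00:30–01:45, 08:45–09:00, 09:15–10:15, 14:00–15:15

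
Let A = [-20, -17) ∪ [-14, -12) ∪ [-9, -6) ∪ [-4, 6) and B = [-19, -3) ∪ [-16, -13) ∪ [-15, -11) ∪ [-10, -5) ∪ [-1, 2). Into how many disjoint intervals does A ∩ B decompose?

Merge the second list: [-19, -3), [-1, 2).
A ∩ B = [-19, -17), [-14, -12), [-9, -6), [-4, -3), [-1, 2).
That is 5 disjoint pieces.

5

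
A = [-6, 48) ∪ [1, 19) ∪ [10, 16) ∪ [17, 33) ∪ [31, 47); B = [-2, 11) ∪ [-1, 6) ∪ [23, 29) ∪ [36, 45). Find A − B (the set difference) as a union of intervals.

[-6, -2) ∪ [11, 23) ∪ [29, 36) ∪ [45, 48)

A, merged: [-6, 48).
B, merged: [-2, 11), [23, 29), [36, 45).
[-6, 48) minus B → [-6, -2), [11, 23), [29, 36), [45, 48).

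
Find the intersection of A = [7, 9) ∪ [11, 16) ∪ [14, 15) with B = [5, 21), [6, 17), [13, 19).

[7, 9) ∪ [11, 16)

First set merges to [7, 9), [11, 16).
Second set merges to [5, 21).
[7, 9) meets the second set on [7, 9).
[11, 16) meets the second set on [11, 16).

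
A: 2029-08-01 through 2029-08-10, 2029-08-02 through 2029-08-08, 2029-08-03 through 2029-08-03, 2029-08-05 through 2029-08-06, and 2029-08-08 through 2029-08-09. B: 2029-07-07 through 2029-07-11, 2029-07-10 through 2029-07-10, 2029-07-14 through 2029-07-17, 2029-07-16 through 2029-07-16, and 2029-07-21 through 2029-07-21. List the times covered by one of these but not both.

First set merges to 2029-08-01 through 2029-08-10.
Second set merges to 2029-07-07 through 2029-07-11, 2029-07-14 through 2029-07-17, 2029-07-21 through 2029-07-21.
Only in the first: 2029-08-01 through 2029-08-10.
Only in the second: 2029-07-07 through 2029-07-11, 2029-07-14 through 2029-07-17, 2029-07-21 through 2029-07-21.
Together these are the periods covered by exactly one.

2029-07-07 through 2029-07-11, 2029-07-14 through 2029-07-17, 2029-07-21 through 2029-07-21, 2029-08-01 through 2029-08-10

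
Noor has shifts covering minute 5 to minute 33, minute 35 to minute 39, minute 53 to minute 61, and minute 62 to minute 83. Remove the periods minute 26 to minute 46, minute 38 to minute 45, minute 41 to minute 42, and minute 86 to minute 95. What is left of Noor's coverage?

Merge the second list: minute 26 to minute 46, minute 86 to minute 95.
minute 5 to minute 33 minus B → minute 5 to minute 26.
minute 35 to minute 39: fully covered by B → removed.
minute 53 to minute 61: no B overlap → unchanged.
minute 62 to minute 83: no B overlap → unchanged.

minute 5 to minute 26, minute 53 to minute 61, minute 62 to minute 83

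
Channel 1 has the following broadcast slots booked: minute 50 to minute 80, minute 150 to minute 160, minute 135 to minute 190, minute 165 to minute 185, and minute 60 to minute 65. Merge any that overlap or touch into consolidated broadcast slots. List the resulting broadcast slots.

Sort by start: minute 50 to minute 80, minute 60 to minute 65, minute 135 to minute 190, minute 150 to minute 160, minute 165 to minute 185.
minute 60 to minute 65 overlaps/touches minute 50 to minute 80 → extend to minute 50 to minute 80.
minute 135 to minute 190 is disjoint → start new block.
minute 150 to minute 160 overlaps/touches minute 135 to minute 190 → extend to minute 135 to minute 190.
minute 165 to minute 185 overlaps/touches minute 135 to minute 190 → extend to minute 135 to minute 190.

minute 50 to minute 80, minute 135 to minute 190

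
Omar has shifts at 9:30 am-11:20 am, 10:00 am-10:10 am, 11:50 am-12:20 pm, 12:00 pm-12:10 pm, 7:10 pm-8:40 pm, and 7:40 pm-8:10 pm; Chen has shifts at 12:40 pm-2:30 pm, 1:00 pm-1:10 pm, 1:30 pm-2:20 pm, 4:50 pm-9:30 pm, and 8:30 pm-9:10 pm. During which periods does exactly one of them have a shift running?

9:30 am–11:20 am, 11:50 am–12:20 pm, 12:40 pm–2:30 pm, 4:50 pm–7:10 pm, 8:40 pm–9:30 pm

A, merged: 9:30 am–11:20 am, 11:50 am–12:20 pm, 7:10 pm–8:40 pm.
B, merged: 12:40 pm–2:30 pm, 4:50 pm–9:30 pm.
A \ B = 9:30 am–11:20 am, 11:50 am–12:20 pm.
B \ A = 12:40 pm–2:30 pm, 4:50 pm–7:10 pm, 8:40 pm–9:30 pm.
Union of the two gives the symmetric difference.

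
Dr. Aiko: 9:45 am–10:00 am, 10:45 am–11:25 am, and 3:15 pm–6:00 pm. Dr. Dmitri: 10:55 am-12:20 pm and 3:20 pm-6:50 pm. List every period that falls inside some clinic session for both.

9:45 am-10:00 am: no overlap with the second set.
10:45 am-11:25 am meets the second set on 10:55 am-11:25 am.
3:15 pm-6:00 pm meets the second set on 3:20 pm-6:00 pm.

10:55 am-11:25 am, 3:20 pm-6:00 pm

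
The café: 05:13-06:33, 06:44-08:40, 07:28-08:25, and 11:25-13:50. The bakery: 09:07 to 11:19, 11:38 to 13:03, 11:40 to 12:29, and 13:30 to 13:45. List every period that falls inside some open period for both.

A, merged: 05:13–06:33, 06:44–08:40, 11:25–13:50.
B, merged: 09:07–11:19, 11:38–13:03, 13:30–13:45.
05:13–06:33 falls entirely outside B.
06:44–08:40 falls entirely outside B.
11:25–13:50 overlaps B on 11:38–13:03, 13:30–13:45.

11:38–13:03, 13:30–13:45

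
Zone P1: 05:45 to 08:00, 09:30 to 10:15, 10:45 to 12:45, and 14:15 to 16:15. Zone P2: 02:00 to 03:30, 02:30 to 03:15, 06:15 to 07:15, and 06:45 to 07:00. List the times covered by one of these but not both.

02:00-03:30, 05:45-06:15, 07:15-08:00, 09:30-10:15, 10:45-12:45, 14:15-16:15

B, merged: 02:00-03:30, 06:15-07:15.
Only in the first: 05:45-06:15, 07:15-08:00, 09:30-10:15, 10:45-12:45, 14:15-16:15.
Only in the second: 02:00-03:30.
Together these are the periods covered by exactly one.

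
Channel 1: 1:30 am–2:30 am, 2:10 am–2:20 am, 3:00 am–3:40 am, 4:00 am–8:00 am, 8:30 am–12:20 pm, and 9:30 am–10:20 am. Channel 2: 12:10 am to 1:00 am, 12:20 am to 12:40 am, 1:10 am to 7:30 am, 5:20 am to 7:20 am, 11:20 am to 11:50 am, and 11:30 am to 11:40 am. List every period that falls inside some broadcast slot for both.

1:30 am–2:30 am, 3:00 am–3:40 am, 4:00 am–7:30 am, 11:20 am–11:50 am

Merge the first list: 1:30 am–2:30 am, 3:00 am–3:40 am, 4:00 am–8:00 am, 8:30 am–12:20 pm.
Merge the second list: 12:10 am–1:00 am, 1:10 am–7:30 am, 11:20 am–11:50 am.
1:30 am–2:30 am meets the second set on 1:30 am–2:30 am.
3:00 am–3:40 am meets the second set on 3:00 am–3:40 am.
4:00 am–8:00 am meets the second set on 4:00 am–7:30 am.
8:30 am–12:20 pm meets the second set on 11:20 am–11:50 am.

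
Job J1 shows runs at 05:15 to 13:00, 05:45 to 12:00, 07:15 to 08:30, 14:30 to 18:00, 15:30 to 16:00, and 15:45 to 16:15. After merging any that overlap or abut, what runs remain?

05:15-13:00, 14:30-18:00

05:45-12:00 overlaps/touches 05:15-13:00 → extend to 05:15-13:00.
07:15-08:30 overlaps/touches 05:15-13:00 → extend to 05:15-13:00.
14:30-18:00 is disjoint → start new block.
15:30-16:00 overlaps/touches 14:30-18:00 → extend to 14:30-18:00.
15:45-16:15 overlaps/touches 14:30-18:00 → extend to 14:30-18:00.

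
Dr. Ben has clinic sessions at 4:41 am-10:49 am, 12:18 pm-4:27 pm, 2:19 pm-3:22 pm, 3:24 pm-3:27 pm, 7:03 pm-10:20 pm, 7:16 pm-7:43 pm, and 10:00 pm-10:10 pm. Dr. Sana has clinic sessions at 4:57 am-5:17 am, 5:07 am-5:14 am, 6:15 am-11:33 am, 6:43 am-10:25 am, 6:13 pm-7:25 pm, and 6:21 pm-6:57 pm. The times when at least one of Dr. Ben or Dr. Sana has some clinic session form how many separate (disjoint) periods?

3

First set merges to 4:41 am-10:49 am, 12:18 pm-4:27 pm, 7:03 pm-10:20 pm.
Second set merges to 4:57 am-5:17 am, 6:15 am-11:33 am, 6:13 pm-7:25 pm.
A ∪ B = 4:41 am-11:33 am, 12:18 pm-4:27 pm, 6:13 pm-10:20 pm.
That is 3 disjoint pieces.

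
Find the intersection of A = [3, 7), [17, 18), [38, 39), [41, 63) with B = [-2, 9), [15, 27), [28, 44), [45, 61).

[3, 7) ∪ [17, 18) ∪ [38, 39) ∪ [41, 44) ∪ [45, 61)

[3, 7) overlaps B on [3, 7).
[17, 18) overlaps B on [17, 18).
[38, 39) overlaps B on [38, 39).
[41, 63) overlaps B on [41, 44), [45, 61).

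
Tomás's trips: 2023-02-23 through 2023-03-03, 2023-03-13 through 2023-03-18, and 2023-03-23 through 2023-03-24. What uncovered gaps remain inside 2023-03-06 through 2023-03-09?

2023-03-06 through 2023-03-09

After merging, the occupied span is 2023-02-23 through 2023-03-03, 2023-03-13 through 2023-03-18, 2023-03-23 through 2023-03-24.
Complement within 2023-03-06 through 2023-03-09: 2023-03-06 through 2023-03-09.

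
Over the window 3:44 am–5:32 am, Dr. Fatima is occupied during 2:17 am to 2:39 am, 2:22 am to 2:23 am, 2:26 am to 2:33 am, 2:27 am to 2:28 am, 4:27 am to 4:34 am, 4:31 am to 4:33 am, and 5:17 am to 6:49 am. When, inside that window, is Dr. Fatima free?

The merged coverage is 2:17 am-2:39 am, 4:27 am-4:34 am, 5:17 am-6:49 am.
Complement within 3:44 am-5:32 am: 3:44 am-4:27 am, 4:34 am-5:17 am.

3:44 am-4:27 am, 4:34 am-5:17 am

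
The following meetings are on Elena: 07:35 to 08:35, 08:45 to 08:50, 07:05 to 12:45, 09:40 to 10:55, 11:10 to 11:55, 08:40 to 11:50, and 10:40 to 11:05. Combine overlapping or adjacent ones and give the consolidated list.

Sort by start: 07:05-12:45, 07:35-08:35, 08:40-11:50, 08:45-08:50, 09:40-10:55, 10:40-11:05, 11:10-11:55.
07:35-08:35 overlaps/touches 07:05-12:45 → extend to 07:05-12:45.
08:40-11:50 overlaps/touches 07:05-12:45 → extend to 07:05-12:45.
08:45-08:50 overlaps/touches 07:05-12:45 → extend to 07:05-12:45.
09:40-10:55 overlaps/touches 07:05-12:45 → extend to 07:05-12:45.
10:40-11:05 overlaps/touches 07:05-12:45 → extend to 07:05-12:45.
11:10-11:55 overlaps/touches 07:05-12:45 → extend to 07:05-12:45.

07:05-12:45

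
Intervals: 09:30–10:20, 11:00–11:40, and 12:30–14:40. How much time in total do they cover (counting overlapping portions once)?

3 h 40 min

Merged: 09:30–10:20, 11:00–11:40, 12:30–14:40.
Lengths: 50 min + 40 min + 2 h 10 min = 3 h 40 min.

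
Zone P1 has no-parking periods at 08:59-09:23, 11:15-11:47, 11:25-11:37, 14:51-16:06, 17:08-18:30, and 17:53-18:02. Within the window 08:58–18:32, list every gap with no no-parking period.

08:58–08:59, 09:23–11:15, 11:47–14:51, 16:06–17:08, 18:30–18:32

Covered (merged): 08:59–09:23, 11:15–11:47, 14:51–16:06, 17:08–18:30.
Uncovered inside 08:58–18:32: 08:58–08:59, 09:23–11:15, 11:47–14:51, 16:06–17:08, 18:30–18:32.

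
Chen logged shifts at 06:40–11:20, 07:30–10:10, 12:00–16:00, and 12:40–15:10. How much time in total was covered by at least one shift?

Merged: 06:40–11:20, 12:00–16:00.
Lengths: 4 h 40 min + 4 h = 8 h 40 min.

8 h 40 min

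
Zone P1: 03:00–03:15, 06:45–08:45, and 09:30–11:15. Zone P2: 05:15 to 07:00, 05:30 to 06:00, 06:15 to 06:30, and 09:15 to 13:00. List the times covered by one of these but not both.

03:00-03:15, 05:15-06:45, 07:00-08:45, 09:15-09:30, 11:15-13:00

Second set merges to 05:15-07:00, 09:15-13:00.
Only in the first: 03:00-03:15, 07:00-08:45.
Only in the second: 05:15-06:45, 09:15-09:30, 11:15-13:00.
Together these are the periods covered by exactly one.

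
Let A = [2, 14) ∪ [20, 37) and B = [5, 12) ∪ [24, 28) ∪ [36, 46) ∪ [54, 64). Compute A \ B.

[2, 14) minus B → [2, 5), [12, 14).
[20, 37) minus B → [20, 24), [28, 36).

[2, 5) ∪ [12, 14) ∪ [20, 24) ∪ [28, 36)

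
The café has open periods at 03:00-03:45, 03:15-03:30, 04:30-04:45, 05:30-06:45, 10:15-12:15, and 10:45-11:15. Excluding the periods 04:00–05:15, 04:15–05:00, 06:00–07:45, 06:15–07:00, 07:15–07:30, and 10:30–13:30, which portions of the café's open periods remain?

03:00-03:45, 05:30-06:00, 10:15-10:30

A, merged: 03:00-03:45, 04:30-04:45, 05:30-06:45, 10:15-12:15.
B, merged: 04:00-05:15, 06:00-07:45, 10:30-13:30.
03:00-03:45: nothing removed.
04:30-04:45: entirely removed.
05:30-06:45 \ B = 05:30-06:00.
10:15-12:15 \ B = 10:15-10:30.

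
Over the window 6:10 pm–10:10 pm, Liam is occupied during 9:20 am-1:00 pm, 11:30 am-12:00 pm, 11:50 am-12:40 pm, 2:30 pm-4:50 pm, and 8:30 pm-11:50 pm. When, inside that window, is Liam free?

6:10 pm-8:30 pm

Covered (merged): 9:20 am-1:00 pm, 2:30 pm-4:50 pm, 8:30 pm-11:50 pm.
Uncovered inside 6:10 pm-10:10 pm: 6:10 pm-8:30 pm.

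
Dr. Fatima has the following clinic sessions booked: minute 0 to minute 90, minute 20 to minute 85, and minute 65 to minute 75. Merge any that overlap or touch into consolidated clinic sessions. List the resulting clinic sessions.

minute 20 to minute 85 overlaps/touches minute 0 to minute 90 → extend to minute 0 to minute 90.
minute 65 to minute 75 overlaps/touches minute 0 to minute 90 → extend to minute 0 to minute 90.

minute 0 to minute 90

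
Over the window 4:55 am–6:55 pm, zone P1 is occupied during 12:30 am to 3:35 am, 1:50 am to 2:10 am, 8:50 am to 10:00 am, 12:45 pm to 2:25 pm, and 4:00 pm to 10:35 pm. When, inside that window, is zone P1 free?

The merged coverage is 12:30 am–3:35 am, 8:50 am–10:00 am, 12:45 pm–2:25 pm, 4:00 pm–10:35 pm.
Gaps within 4:55 am–6:55 pm: 4:55 am–8:50 am, 10:00 am–12:45 pm, 2:25 pm–4:00 pm.

4:55 am–8:50 am, 10:00 am–12:45 pm, 2:25 pm–4:00 pm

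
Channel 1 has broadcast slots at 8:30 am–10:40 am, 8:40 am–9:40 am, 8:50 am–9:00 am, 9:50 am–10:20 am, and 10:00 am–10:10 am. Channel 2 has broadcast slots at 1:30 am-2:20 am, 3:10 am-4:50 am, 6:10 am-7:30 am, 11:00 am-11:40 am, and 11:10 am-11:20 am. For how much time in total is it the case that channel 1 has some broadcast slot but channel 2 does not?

2 h 10 min

Merge the first list: 8:30 am–10:40 am.
Merge the second list: 1:30 am–2:20 am, 3:10 am–4:50 am, 6:10 am–7:30 am, 11:00 am–11:40 am.
A \ B = 8:30 am–10:40 am.
Total: 2 h 10 min.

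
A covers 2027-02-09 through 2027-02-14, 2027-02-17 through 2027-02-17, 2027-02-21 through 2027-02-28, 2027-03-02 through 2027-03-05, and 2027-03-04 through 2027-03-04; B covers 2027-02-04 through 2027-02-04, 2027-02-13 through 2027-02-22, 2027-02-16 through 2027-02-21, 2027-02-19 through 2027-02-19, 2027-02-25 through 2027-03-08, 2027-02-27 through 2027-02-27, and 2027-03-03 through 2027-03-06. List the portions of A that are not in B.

Merge the first list: 2027-02-09 through 2027-02-14, 2027-02-17 through 2027-02-17, 2027-02-21 through 2027-02-28, 2027-03-02 through 2027-03-05.
Merge the second list: 2027-02-04 through 2027-02-04, 2027-02-13 through 2027-02-22, 2027-02-25 through 2027-03-08.
2027-02-09 through 2027-02-14 with B removed leaves 2027-02-09 through 2027-02-12.
2027-02-17 through 2027-02-17 lies entirely inside B → drops out.
2027-02-21 through 2027-02-28 with B removed leaves 2027-02-23 through 2027-02-24.
2027-03-02 through 2027-03-05 lies entirely inside B → drops out.

2027-02-09 through 2027-02-12, 2027-02-23 through 2027-02-24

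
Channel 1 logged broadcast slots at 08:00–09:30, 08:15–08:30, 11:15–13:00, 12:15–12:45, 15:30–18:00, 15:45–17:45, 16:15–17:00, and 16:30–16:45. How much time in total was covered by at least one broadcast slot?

5 h 45 min

Merged: 08:00-09:30, 11:15-13:00, 15:30-18:00.
Lengths: 1 h 30 min + 1 h 45 min + 2 h 30 min = 5 h 45 min.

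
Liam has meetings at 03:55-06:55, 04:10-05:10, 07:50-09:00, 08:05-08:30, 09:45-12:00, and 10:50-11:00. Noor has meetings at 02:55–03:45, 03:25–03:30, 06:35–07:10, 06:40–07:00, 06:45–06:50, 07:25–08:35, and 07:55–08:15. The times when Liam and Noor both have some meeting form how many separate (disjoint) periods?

2

A, merged: 03:55–06:55, 07:50–09:00, 09:45–12:00.
B, merged: 02:55–03:45, 06:35–07:10, 07:25–08:35.
A ∩ B = 06:35–06:55, 07:50–08:35.
That is 2 disjoint pieces.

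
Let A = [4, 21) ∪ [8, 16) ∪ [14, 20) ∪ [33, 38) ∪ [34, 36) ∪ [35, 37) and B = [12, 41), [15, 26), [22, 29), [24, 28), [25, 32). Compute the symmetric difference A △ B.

[4, 12) ∪ [21, 33) ∪ [38, 41)

Merge the first list: [4, 21), [33, 38).
Merge the second list: [12, 41).
Only in the first: [4, 12).
Only in the second: [21, 33), [38, 41).
Together these are the periods covered by exactly one.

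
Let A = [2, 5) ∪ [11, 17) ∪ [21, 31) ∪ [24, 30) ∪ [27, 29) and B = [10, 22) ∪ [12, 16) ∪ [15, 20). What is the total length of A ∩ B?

7

Merge the first list: [2, 5), [11, 17), [21, 31).
Merge the second list: [10, 22).
A ∩ B = [11, 17), [21, 22).
Total: 6 + 1 = 7.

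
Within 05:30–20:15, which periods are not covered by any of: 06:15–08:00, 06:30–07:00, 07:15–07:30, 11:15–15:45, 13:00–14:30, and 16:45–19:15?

05:30-06:15, 08:00-11:15, 15:45-16:45, 19:15-20:15

Covered (merged): 06:15-08:00, 11:15-15:45, 16:45-19:15.
Gaps within 05:30-20:15: 05:30-06:15, 08:00-11:15, 15:45-16:45, 19:15-20:15.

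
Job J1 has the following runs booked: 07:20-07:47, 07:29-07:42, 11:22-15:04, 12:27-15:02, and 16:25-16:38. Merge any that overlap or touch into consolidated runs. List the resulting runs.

07:20–07:47, 11:22–15:04, 16:25–16:38

07:29–07:42 overlaps/touches 07:20–07:47 → extend to 07:20–07:47.
11:22–15:04 is disjoint → start new block.
12:27–15:02 overlaps/touches 11:22–15:04 → extend to 11:22–15:04.
16:25–16:38 is disjoint → start new block.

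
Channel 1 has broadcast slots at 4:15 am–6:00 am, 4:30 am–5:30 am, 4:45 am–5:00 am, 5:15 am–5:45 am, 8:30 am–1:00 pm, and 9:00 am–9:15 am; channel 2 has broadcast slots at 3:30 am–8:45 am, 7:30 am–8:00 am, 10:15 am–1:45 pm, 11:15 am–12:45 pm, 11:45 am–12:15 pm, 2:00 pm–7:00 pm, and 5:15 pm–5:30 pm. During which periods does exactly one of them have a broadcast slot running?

First set merges to 4:15 am-6:00 am, 8:30 am-1:00 pm.
Second set merges to 3:30 am-8:45 am, 10:15 am-1:45 pm, 2:00 pm-7:00 pm.
A but not B: 8:45 am-10:15 am.
B but not A: 3:30 am-4:15 am, 6:00 am-8:30 am, 1:00 pm-1:45 pm, 2:00 pm-7:00 pm.
Combining gives A △ B.

3:30 am-4:15 am, 6:00 am-8:30 am, 8:45 am-10:15 am, 1:00 pm-1:45 pm, 2:00 pm-7:00 pm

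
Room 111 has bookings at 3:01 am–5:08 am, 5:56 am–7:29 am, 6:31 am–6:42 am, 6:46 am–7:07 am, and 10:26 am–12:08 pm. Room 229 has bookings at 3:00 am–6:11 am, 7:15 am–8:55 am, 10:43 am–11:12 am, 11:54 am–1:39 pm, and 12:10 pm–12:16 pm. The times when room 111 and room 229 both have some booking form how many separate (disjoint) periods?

Merge the first list: 3:01 am–5:08 am, 5:56 am–7:29 am, 10:26 am–12:08 pm.
Merge the second list: 3:00 am–6:11 am, 7:15 am–8:55 am, 10:43 am–11:12 am, 11:54 am–1:39 pm.
A ∩ B = 3:01 am–5:08 am, 5:56 am–6:11 am, 7:15 am–7:29 am, 10:43 am–11:12 am, 11:54 am–12:08 pm.
That is 5 disjoint pieces.

5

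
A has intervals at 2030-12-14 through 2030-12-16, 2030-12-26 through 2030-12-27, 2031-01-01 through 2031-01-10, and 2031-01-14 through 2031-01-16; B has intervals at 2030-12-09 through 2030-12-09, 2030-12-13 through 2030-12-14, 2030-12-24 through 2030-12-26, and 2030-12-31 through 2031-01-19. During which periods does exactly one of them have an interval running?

2030-12-09 through 2030-12-09, 2030-12-13 through 2030-12-13, 2030-12-15 through 2030-12-16, 2030-12-24 through 2030-12-25, 2030-12-27 through 2030-12-27, 2030-12-31 through 2030-12-31, 2031-01-11 through 2031-01-13, 2031-01-17 through 2031-01-19

A \ B = 2030-12-15 through 2030-12-16, 2030-12-27 through 2030-12-27.
B \ A = 2030-12-09 through 2030-12-09, 2030-12-13 through 2030-12-13, 2030-12-24 through 2030-12-25, 2030-12-31 through 2030-12-31, 2031-01-11 through 2031-01-13, 2031-01-17 through 2031-01-19.
Union of the two gives the symmetric difference.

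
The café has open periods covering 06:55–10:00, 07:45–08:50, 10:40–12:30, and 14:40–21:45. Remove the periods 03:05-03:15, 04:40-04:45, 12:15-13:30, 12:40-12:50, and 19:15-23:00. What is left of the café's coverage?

06:55–10:00, 10:40–12:15, 14:40–19:15

Merge the first list: 06:55–10:00, 10:40–12:30, 14:40–21:45.
Merge the second list: 03:05–03:15, 04:40–04:45, 12:15–13:30, 19:15–23:00.
06:55–10:00 is untouched.
10:40–12:30 with B removed leaves 10:40–12:15.
14:40–21:45 with B removed leaves 14:40–19:15.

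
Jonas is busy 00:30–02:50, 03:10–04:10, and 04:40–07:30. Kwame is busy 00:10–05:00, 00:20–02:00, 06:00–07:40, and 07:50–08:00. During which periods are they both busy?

Second set merges to 00:10–05:00, 06:00–07:40, 07:50–08:00.
00:30–02:50 ∩ B → 00:30–02:50.
03:10–04:10 ∩ B → 03:10–04:10.
04:40–07:30 ∩ B → 04:40–05:00, 06:00–07:30.

00:30–02:50, 03:10–04:10, 04:40–05:00, 06:00–07:30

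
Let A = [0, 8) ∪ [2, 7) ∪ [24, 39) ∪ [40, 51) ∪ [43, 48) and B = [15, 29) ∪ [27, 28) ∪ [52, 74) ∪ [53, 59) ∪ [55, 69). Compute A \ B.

A, merged: [0, 8), [24, 39), [40, 51).
B, merged: [15, 29), [52, 74).
[0, 8): nothing removed.
[24, 39) \ B = [29, 39).
[40, 51): nothing removed.

[0, 8) ∪ [29, 39) ∪ [40, 51)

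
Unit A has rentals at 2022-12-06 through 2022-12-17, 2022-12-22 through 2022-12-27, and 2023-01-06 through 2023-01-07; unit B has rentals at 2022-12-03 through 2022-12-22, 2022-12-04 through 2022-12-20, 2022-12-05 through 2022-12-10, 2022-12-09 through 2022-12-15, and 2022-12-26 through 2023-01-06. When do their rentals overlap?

2022-12-06 through 2022-12-17, 2022-12-22 through 2022-12-22, 2022-12-26 through 2022-12-27, 2023-01-06 through 2023-01-06

Second set merges to 2022-12-03 through 2022-12-22, 2022-12-26 through 2023-01-06.
2022-12-06 through 2022-12-17 meets the second set on 2022-12-06 through 2022-12-17.
2022-12-22 through 2022-12-27 meets the second set on 2022-12-22 through 2022-12-22, 2022-12-26 through 2022-12-27.
2023-01-06 through 2023-01-07 meets the second set on 2023-01-06 through 2023-01-06.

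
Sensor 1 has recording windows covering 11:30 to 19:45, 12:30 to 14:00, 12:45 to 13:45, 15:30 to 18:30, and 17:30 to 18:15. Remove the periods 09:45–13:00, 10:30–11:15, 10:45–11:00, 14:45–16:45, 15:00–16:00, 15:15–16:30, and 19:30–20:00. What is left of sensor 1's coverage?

First set merges to 11:30-19:45.
Second set merges to 09:45-13:00, 14:45-16:45, 19:30-20:00.
11:30-19:45 \ B = 13:00-14:45, 16:45-19:30.

13:00-14:45, 16:45-19:30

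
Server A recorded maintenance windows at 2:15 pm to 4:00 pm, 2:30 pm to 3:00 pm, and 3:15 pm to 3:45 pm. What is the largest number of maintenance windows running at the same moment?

2

Walk the sorted start/end points keeping a running depth.
The depth first hits 2 at 2:30 pm.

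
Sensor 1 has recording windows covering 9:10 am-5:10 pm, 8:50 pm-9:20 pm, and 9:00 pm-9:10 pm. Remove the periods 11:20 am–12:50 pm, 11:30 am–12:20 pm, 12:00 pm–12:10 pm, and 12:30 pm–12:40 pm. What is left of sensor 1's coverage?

9:10 am–11:20 am, 12:50 pm–5:10 pm, 8:50 pm–9:20 pm

Merge the first list: 9:10 am–5:10 pm, 8:50 pm–9:20 pm.
Merge the second list: 11:20 am–12:50 pm.
9:10 am–5:10 pm \ B = 9:10 am–11:20 am, 12:50 pm–5:10 pm.
8:50 pm–9:20 pm: nothing removed.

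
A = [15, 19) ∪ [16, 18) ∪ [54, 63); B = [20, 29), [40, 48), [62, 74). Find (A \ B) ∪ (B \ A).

Merge the first list: [15, 19), [54, 63).
A \ B = [15, 19), [54, 62).
B \ A = [20, 29), [40, 48), [63, 74).
Union of the two gives the symmetric difference.

[15, 19) ∪ [20, 29) ∪ [40, 48) ∪ [54, 62) ∪ [63, 74)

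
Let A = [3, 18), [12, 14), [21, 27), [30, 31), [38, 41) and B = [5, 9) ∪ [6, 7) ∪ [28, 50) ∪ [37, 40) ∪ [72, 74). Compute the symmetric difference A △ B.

[3, 5) ∪ [9, 18) ∪ [21, 27) ∪ [28, 30) ∪ [31, 38) ∪ [41, 50) ∪ [72, 74)

A, merged: [3, 18), [21, 27), [30, 31), [38, 41).
B, merged: [5, 9), [28, 50), [72, 74).
A \ B = [3, 5), [9, 18), [21, 27).
B \ A = [28, 30), [31, 38), [41, 50), [72, 74).
Union of the two gives the symmetric difference.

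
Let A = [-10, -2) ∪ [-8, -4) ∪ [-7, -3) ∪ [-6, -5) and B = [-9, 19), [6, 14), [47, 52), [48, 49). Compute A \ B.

Merge the first list: [-10, -2).
Merge the second list: [-9, 19), [47, 52).
[-10, -2) minus B → [-10, -9).

[-10, -9)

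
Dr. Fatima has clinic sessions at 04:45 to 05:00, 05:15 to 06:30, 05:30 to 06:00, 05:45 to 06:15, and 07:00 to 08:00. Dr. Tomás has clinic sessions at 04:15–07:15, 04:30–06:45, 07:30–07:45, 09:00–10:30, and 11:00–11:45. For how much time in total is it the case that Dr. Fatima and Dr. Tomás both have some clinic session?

2 h

Merge the first list: 04:45-05:00, 05:15-06:30, 07:00-08:00.
Merge the second list: 04:15-07:15, 07:30-07:45, 09:00-10:30, 11:00-11:45.
A ∩ B = 04:45-05:00, 05:15-06:30, 07:00-07:15, 07:30-07:45.
Total: 15 min + 1 h 15 min + 15 min + 15 min = 2 h.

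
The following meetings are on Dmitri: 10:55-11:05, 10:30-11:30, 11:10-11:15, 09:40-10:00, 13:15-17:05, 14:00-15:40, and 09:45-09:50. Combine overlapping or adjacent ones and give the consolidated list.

09:40–10:00, 10:30–11:30, 13:15–17:05

Sort by start: 09:40–10:00, 09:45–09:50, 10:30–11:30, 10:55–11:05, 11:10–11:15, 13:15–17:05, 14:00–15:40.
09:45–09:50 overlaps/touches 09:40–10:00 → extend to 09:40–10:00.
10:30–11:30 is disjoint → start new block.
10:55–11:05 overlaps/touches 10:30–11:30 → extend to 10:30–11:30.
11:10–11:15 overlaps/touches 10:30–11:30 → extend to 10:30–11:30.
13:15–17:05 is disjoint → start new block.
14:00–15:40 overlaps/touches 13:15–17:05 → extend to 13:15–17:05.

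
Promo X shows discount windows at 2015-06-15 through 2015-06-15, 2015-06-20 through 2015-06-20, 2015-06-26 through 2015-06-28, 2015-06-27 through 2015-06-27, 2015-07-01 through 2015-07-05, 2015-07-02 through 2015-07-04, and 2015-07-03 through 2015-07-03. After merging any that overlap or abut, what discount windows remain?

2015-06-20 through 2015-06-20 is disjoint → start new block.
2015-06-26 through 2015-06-28 is disjoint → start new block.
2015-06-27 through 2015-06-27 overlaps/touches 2015-06-26 through 2015-06-28 → extend to 2015-06-26 through 2015-06-28.
2015-07-01 through 2015-07-05 is disjoint → start new block.
2015-07-02 through 2015-07-04 overlaps/touches 2015-07-01 through 2015-07-05 → extend to 2015-07-01 through 2015-07-05.
2015-07-03 through 2015-07-03 overlaps/touches 2015-07-01 through 2015-07-05 → extend to 2015-07-01 through 2015-07-05.

2015-06-15 through 2015-06-15, 2015-06-20 through 2015-06-20, 2015-06-26 through 2015-06-28, 2015-07-01 through 2015-07-05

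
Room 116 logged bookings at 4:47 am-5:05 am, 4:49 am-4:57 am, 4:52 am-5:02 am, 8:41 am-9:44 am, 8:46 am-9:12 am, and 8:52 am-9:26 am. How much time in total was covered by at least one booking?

Merged: 4:47 am–5:05 am, 8:41 am–9:44 am.
Lengths: 18 min + 1 h 3 min = 1 h 21 min.

1 h 21 min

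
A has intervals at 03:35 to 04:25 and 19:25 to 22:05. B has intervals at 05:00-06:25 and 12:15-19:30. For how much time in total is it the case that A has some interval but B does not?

3 h 25 min

A \ B = 03:35–04:25, 19:30–22:05.
Total: 50 min + 2 h 35 min = 3 h 25 min.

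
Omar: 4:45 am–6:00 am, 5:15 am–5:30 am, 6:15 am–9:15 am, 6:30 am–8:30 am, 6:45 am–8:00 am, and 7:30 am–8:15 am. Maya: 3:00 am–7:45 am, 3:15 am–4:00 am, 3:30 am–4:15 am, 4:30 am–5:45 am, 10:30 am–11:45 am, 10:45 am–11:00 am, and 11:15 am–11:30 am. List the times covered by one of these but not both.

Merge the first list: 4:45 am–6:00 am, 6:15 am–9:15 am.
Merge the second list: 3:00 am–7:45 am, 10:30 am–11:45 am.
A \ B = 7:45 am–9:15 am.
B \ A = 3:00 am–4:45 am, 6:00 am–6:15 am, 10:30 am–11:45 am.
Union of the two gives the symmetric difference.

3:00 am–4:45 am, 6:00 am–6:15 am, 7:45 am–9:15 am, 10:30 am–11:45 am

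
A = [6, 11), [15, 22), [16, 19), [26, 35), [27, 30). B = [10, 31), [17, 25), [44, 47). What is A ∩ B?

Merge the first list: [6, 11), [15, 22), [26, 35).
Merge the second list: [10, 31), [44, 47).
[6, 11) overlaps B on [10, 11).
[15, 22) overlaps B on [15, 22).
[26, 35) overlaps B on [26, 31).

[10, 11) ∪ [15, 22) ∪ [26, 31)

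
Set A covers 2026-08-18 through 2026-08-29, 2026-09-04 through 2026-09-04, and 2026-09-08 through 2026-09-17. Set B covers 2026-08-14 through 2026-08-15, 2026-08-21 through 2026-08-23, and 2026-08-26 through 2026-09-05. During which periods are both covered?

2026-08-18 through 2026-08-29 overlaps B on 2026-08-21 through 2026-08-23, 2026-08-26 through 2026-08-29.
2026-09-04 through 2026-09-04 overlaps B on 2026-09-04 through 2026-09-04.
2026-09-08 through 2026-09-17 falls entirely outside B.

2026-08-21 through 2026-08-23, 2026-08-26 through 2026-08-29, 2026-09-04 through 2026-09-04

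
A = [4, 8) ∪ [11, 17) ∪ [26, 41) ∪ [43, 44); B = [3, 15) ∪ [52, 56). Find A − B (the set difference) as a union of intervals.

[15, 17) ∪ [26, 41) ∪ [43, 44)

[4, 8) lies entirely inside B → drops out.
[11, 17) with B removed leaves [15, 17).
[26, 41) is untouched.
[43, 44) is untouched.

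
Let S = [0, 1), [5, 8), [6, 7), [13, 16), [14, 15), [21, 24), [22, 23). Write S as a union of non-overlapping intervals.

[0, 1) ∪ [5, 8) ∪ [13, 16) ∪ [21, 24)

[5, 8) is disjoint → start new block.
[6, 7) overlaps/touches [5, 8) → extend to [5, 8).
[13, 16) is disjoint → start new block.
[14, 15) overlaps/touches [13, 16) → extend to [13, 16).
[21, 24) is disjoint → start new block.
[22, 23) overlaps/touches [21, 24) → extend to [21, 24).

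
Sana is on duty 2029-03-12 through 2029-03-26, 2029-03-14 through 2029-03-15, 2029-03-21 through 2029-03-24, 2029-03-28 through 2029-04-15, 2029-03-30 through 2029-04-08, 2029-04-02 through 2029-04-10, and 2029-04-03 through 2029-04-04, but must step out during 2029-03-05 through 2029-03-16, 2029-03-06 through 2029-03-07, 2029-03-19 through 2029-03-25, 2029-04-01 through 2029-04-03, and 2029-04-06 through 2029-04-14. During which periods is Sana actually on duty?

2029-03-17 through 2029-03-18, 2029-03-26 through 2029-03-26, 2029-03-28 through 2029-03-31, 2029-04-04 through 2029-04-05, 2029-04-15 through 2029-04-15

First set merges to 2029-03-12 through 2029-03-26, 2029-03-28 through 2029-04-15.
Second set merges to 2029-03-05 through 2029-03-16, 2029-03-19 through 2029-03-25, 2029-04-01 through 2029-04-03, 2029-04-06 through 2029-04-14.
2029-03-12 through 2029-03-26 with B removed leaves 2029-03-17 through 2029-03-18, 2029-03-26 through 2029-03-26.
2029-03-28 through 2029-04-15 with B removed leaves 2029-03-28 through 2029-03-31, 2029-04-04 through 2029-04-05, 2029-04-15 through 2029-04-15.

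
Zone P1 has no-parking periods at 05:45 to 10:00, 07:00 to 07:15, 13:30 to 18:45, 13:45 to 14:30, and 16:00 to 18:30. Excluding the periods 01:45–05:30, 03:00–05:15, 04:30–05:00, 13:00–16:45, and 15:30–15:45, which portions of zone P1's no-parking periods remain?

Merge the first list: 05:45-10:00, 13:30-18:45.
Merge the second list: 01:45-05:30, 13:00-16:45.
05:45-10:00: nothing removed.
13:30-18:45 \ B = 16:45-18:45.

05:45-10:00, 16:45-18:45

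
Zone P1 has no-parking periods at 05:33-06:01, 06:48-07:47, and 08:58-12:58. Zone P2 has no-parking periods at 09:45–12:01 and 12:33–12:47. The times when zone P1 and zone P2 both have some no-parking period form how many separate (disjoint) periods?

2

A ∩ B = 09:45–12:01, 12:33–12:47.
That is 2 disjoint pieces.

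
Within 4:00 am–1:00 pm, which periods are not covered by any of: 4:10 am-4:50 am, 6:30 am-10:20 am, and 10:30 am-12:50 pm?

Covered (merged): 4:10 am–4:50 am, 6:30 am–10:20 am, 10:30 am–12:50 pm.
Gaps within 4:00 am–1:00 pm: 4:00 am–4:10 am, 4:50 am–6:30 am, 10:20 am–10:30 am, 12:50 pm–1:00 pm.

4:00 am–4:10 am, 4:50 am–6:30 am, 10:20 am–10:30 am, 12:50 pm–1:00 pm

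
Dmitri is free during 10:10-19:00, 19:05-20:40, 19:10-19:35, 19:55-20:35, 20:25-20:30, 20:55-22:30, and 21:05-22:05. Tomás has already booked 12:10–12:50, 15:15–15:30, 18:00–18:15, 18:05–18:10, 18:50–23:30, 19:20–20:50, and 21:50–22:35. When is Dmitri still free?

10:10–12:10, 12:50–15:15, 15:30–18:00, 18:15–18:50

A, merged: 10:10–19:00, 19:05–20:40, 20:55–22:30.
B, merged: 12:10–12:50, 15:15–15:30, 18:00–18:15, 18:50–23:30.
10:10–19:00 minus B → 10:10–12:10, 12:50–15:15, 15:30–18:00, 18:15–18:50.
19:05–20:40: fully covered by B → removed.
20:55–22:30: fully covered by B → removed.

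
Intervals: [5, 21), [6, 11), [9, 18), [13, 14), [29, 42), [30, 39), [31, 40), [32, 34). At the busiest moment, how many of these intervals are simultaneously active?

4

At 32, 4 of the intervals are simultaneously active.
No point has more.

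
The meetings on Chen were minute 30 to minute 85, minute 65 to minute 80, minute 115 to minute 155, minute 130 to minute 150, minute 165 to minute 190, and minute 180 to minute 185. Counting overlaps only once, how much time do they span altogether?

120 minutes

Merged: minute 30 to minute 85, minute 115 to minute 155, minute 165 to minute 190.
Lengths: 55 minutes + 40 minutes + 25 minutes = 120 minutes.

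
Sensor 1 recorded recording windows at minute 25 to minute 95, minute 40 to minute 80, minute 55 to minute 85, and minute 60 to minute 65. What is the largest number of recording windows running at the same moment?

4

At minute 60, 4 of the intervals are simultaneously active.
No point has more.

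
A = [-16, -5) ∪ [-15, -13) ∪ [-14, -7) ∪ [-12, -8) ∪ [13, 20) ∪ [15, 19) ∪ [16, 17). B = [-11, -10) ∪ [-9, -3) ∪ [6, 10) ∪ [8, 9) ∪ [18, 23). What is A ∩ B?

[-11, -10) ∪ [-9, -5) ∪ [18, 20)

Merge the first list: [-16, -5), [13, 20).
Merge the second list: [-11, -10), [-9, -3), [6, 10), [18, 23).
[-16, -5) meets the second set on [-11, -10), [-9, -5).
[13, 20) meets the second set on [18, 20).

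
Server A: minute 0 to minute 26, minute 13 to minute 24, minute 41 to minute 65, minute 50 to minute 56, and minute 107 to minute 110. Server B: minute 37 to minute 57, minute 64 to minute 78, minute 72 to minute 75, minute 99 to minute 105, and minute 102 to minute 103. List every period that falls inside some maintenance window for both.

minute 41 to minute 57, minute 64 to minute 65

A, merged: minute 0 to minute 26, minute 41 to minute 65, minute 107 to minute 110.
B, merged: minute 37 to minute 57, minute 64 to minute 78, minute 99 to minute 105.
minute 0 to minute 26: no overlap with the second set.
minute 41 to minute 65 meets the second set on minute 41 to minute 57, minute 64 to minute 65.
minute 107 to minute 110: no overlap with the second set.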